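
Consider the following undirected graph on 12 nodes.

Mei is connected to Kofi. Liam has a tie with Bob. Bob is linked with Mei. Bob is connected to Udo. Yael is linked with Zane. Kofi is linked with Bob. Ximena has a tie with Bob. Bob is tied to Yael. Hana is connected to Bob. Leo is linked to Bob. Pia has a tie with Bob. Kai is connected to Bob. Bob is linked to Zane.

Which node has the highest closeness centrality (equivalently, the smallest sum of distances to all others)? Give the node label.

Bob

Farness (sum of distances to all others) for each node — Bob:11, Hana:21, Kai:21, Kofi:20, Leo:21, Liam:21, Mei:20, Pia:21, Udo:21, Ximena:21, Yael:20, Zane:20.
The smallest farness is 11, for Bob, so Bob has the highest closeness.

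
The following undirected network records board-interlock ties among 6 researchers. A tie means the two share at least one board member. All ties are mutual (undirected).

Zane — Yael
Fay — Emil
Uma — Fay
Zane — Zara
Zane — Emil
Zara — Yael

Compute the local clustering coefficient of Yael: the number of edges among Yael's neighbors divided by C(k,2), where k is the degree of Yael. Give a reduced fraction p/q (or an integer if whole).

1

Yael's neighbors: Zane and Zara (k = 2).
Possible neighbor pairs: C(2,2) = 1. Edges among them: Zane–Zara → e = 1.
Clustering(Yael) = 1/1.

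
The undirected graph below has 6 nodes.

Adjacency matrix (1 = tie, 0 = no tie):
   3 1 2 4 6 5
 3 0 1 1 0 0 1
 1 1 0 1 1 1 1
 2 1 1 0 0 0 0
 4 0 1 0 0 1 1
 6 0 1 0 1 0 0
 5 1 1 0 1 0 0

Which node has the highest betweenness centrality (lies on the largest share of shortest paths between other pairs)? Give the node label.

1

Unnormalized betweenness of each node: 1:9/2, 2:0, 3:1/2, 4:1/2, 5:1/2, 6:0.
1 has the largest value, 9/2, making it the main broker — the node through which the most shortest paths run.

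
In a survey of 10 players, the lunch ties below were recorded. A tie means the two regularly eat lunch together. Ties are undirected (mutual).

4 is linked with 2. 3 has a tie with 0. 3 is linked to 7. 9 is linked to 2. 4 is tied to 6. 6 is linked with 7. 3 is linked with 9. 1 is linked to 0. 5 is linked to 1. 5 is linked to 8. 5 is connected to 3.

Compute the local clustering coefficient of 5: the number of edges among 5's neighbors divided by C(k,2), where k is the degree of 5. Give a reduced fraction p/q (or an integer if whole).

5's neighbors: 1, 3, and 8 (k = 3).
Possible neighbor pairs: C(3,2) = 3. Edges among them: none → e = 0.
Clustering(5) = 0/3 = 0.

0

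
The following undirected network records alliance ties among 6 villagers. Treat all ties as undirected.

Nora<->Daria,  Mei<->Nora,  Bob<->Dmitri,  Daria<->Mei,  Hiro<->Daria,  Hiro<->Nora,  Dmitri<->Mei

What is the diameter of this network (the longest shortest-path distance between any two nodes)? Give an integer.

4

Eccentricity of each node (its greatest distance to any other): Bob:4, Daria:3, Dmitri:3, Hiro:4, Mei:2, Nora:3.
The maximum eccentricity is 4, realized for instance by the pair Bob–Hiro via Bob – Dmitri – Mei – Nora – Hiro. So the diameter is 4.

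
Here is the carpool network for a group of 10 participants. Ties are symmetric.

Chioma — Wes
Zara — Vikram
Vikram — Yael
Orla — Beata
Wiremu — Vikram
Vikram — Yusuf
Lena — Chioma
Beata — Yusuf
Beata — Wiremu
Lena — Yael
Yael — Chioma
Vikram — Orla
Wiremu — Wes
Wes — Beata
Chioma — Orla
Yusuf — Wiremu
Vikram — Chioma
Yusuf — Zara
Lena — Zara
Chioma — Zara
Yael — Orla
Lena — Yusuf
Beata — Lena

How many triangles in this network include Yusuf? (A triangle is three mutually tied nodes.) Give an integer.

5

Yusuf's neighbors: Beata, Lena, Vikram, Wiremu, and Zara.
Neighbor pairs that are themselves tied: Yusuf–Beata–Lena; Yusuf–Beata–Wiremu; Yusuf–Lena–Zara; Yusuf–Vikram–Wiremu; Yusuf–Vikram–Zara. Each forms one triangle with Yusuf, for 5 in total.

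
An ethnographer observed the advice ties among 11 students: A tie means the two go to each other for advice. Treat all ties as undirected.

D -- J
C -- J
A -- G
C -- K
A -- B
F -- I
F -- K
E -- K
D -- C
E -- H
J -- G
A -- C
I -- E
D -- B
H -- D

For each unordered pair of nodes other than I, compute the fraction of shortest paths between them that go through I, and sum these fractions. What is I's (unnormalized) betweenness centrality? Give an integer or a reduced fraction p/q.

Pairs whose geodesics pass through I — H–F: 1/2; E–F: 1/2.
All other pairs contribute 0.
Summing the contributions gives betweenness(I) = 1.

1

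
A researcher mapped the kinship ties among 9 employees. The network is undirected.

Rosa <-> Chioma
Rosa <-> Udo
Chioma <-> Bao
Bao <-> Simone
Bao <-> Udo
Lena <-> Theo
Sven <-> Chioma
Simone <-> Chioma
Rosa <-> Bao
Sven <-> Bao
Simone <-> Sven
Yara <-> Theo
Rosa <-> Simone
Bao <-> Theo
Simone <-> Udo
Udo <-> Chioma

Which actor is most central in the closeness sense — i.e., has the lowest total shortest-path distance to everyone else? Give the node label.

Bao

Farness (sum of distances to all others) for each node — Bao:10, Chioma:13, Lena:20, Rosa:14, Simone:13, Sven:15, Theo:13, Udo:14, Yara:20.
The smallest farness is 10, for Bao, so Bao has the highest closeness.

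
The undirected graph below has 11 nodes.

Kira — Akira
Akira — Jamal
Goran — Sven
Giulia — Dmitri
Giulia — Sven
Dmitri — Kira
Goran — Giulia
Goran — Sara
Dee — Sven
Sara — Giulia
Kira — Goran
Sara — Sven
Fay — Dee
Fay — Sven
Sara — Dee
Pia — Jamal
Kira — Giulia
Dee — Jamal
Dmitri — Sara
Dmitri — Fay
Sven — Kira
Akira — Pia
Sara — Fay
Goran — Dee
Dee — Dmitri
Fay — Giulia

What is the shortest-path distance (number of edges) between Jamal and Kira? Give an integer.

2

One shortest route is Jamal – Akira – Kira, which uses 2 edges, and Jamal and Kira are not directly tied, so nothing shorter exists. So d(Jamal,Kira) = 2.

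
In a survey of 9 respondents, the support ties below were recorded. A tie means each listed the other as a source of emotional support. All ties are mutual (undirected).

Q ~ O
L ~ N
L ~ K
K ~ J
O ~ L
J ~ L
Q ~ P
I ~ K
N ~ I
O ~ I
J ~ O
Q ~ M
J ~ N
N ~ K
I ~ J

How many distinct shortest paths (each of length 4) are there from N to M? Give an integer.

3

The shortest distance is 4. The length-4 paths are: N–L–O–Q–M; N–J–O–Q–M; N–I–O–Q–M.
That gives 3 distinct shortest paths.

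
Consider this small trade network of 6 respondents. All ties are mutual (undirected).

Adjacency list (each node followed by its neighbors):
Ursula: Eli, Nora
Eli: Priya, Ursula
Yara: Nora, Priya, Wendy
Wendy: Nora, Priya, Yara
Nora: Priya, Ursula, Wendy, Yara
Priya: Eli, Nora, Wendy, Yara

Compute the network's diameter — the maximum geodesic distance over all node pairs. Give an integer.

Eccentricity of each node (its greatest distance to any other): Eli:2, Nora:2, Priya:2, Ursula:2, Wendy:2, Yara:2.
The maximum eccentricity is 2, realized for instance by the pair Eli–Yara via Eli – Priya – Yara. So the diameter is 2.

2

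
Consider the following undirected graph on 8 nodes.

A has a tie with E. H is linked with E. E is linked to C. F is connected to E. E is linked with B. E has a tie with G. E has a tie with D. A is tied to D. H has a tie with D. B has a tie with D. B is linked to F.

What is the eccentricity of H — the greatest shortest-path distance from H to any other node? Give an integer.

2

Distances from H: A:2, B:2, C:2, D:1, E:1, F:2, G:2.
The largest is 2 (to A, G, F, C, and B), so the eccentricity of H is 2.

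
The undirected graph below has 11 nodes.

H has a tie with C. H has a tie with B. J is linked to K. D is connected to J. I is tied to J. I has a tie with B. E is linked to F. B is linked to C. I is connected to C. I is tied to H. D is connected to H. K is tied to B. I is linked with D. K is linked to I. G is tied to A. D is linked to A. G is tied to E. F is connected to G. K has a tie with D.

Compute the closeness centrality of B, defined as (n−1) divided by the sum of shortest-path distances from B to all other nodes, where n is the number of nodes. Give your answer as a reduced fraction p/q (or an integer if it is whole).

Distances from B: A:3, C:1, D:2, E:5, F:5, G:4, H:1, I:1, J:2, K:1. Sum = 25.
n = 11, so closeness = 10/25 = 2/5.

2/5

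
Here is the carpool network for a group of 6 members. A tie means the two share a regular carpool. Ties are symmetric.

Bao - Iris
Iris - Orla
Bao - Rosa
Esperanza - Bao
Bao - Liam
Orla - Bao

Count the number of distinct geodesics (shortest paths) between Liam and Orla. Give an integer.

1

The shortest distance is 2, and the only length-2 path is Liam–Bao–Orla. So there is exactly 1 shortest path.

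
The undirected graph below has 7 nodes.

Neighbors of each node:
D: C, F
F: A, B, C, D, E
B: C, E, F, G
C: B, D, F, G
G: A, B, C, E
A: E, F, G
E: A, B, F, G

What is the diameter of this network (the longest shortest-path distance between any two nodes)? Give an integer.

Eccentricity of each node (its greatest distance to any other): A:2, B:2, C:2, D:2, E:2, F:2, G:2.
The maximum eccentricity is 2, realized for instance by the pair B–D via B – F – D. So the diameter is 2.

2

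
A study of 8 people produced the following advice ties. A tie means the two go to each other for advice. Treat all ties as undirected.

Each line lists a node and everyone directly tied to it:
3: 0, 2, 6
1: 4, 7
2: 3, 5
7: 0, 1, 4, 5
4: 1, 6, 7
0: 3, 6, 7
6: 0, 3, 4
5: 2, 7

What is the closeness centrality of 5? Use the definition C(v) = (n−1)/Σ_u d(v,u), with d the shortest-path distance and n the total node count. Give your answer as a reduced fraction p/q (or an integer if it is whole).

7/13

Distances from 5: 0:2, 1:2, 2:1, 3:2, 4:2, 6:3, 7:1. Sum = 13.
n = 8, so closeness = 7/13.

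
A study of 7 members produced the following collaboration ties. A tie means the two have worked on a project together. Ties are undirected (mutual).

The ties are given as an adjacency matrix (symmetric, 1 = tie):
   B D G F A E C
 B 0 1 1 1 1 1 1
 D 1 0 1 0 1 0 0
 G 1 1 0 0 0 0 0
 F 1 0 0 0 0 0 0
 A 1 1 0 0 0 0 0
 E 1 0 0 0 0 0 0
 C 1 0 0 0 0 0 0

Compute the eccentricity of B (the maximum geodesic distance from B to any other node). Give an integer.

Distances from B: A:1, C:1, D:1, E:1, F:1, G:1.
The largest is 1 (to D, G, F, A, E, and C), so the eccentricity of B is 1.

1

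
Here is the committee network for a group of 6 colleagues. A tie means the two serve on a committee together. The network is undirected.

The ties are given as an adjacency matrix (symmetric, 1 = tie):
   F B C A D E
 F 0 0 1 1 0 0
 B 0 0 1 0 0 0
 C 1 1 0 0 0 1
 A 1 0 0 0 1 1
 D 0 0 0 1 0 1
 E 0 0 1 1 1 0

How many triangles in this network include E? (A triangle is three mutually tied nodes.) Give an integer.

1

E's neighbors: A, C, and D.
Neighbor pairs that are themselves tied: E–A–D. Each forms one triangle with E, for 1 in total.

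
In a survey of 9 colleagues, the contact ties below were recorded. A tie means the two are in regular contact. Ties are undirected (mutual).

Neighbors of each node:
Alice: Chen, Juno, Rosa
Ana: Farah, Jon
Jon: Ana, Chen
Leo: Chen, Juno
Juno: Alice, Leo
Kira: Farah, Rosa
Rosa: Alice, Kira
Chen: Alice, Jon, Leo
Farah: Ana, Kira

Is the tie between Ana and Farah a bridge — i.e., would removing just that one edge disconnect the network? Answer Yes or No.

Even without that edge, Ana still reaches Farah via Ana – Jon – Chen – Alice – Rosa – Kira – Farah, so the network stays connected. Not a bridge.

No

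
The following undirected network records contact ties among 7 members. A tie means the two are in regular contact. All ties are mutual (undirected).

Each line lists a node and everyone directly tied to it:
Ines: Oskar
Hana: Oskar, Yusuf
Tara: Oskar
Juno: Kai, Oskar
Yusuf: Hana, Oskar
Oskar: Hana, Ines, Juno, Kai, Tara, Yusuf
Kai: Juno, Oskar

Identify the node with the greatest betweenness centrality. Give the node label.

Unnormalized betweenness of each node: Hana:0, Ines:0, Juno:0, Kai:0, Oskar:13, Tara:0, Yusuf:0.
Oskar has the largest value, 13, making it the main broker — the node through which the most shortest paths run.

Oskar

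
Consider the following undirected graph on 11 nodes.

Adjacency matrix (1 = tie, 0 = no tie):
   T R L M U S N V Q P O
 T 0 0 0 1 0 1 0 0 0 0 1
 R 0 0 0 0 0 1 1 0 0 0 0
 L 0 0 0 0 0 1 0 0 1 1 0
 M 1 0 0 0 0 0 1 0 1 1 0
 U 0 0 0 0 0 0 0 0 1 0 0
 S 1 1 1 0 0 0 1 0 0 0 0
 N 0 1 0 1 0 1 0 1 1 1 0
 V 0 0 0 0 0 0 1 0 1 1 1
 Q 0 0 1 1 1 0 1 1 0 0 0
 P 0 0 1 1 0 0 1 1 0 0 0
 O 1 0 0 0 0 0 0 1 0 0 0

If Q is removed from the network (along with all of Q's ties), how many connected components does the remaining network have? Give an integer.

2

Without Q, the remaining ties split the others into: {L, M, N, O, P, R, S, T, V}; {U}.
That's 2 separate components.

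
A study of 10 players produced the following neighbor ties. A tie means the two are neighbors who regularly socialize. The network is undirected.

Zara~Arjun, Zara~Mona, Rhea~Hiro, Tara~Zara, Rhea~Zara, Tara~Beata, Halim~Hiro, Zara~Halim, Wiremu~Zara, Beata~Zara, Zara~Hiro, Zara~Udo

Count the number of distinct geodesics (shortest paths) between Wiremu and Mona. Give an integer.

1

The shortest distance is 2, and the only length-2 path is Wiremu–Zara–Mona. So there is exactly 1 shortest path.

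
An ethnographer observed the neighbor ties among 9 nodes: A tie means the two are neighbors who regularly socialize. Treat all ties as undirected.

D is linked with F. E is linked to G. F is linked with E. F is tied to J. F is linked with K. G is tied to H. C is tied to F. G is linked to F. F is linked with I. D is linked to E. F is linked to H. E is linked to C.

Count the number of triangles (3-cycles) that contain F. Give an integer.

4

F's neighbors: C, D, E, G, H, I, J, and K.
Neighbor pairs that are themselves tied: F–C–E; F–D–E; F–E–G; F–G–H. Each forms one triangle with F, for 4 in total.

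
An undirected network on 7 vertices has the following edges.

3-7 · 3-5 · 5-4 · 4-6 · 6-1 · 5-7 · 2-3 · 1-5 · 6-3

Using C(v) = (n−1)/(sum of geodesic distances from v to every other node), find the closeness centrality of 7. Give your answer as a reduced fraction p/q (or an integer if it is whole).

Distances from 7: 1:2, 2:2, 3:1, 4:2, 5:1, 6:2. Sum = 10.
n = 7, so closeness = 6/10 = 3/5.

3/5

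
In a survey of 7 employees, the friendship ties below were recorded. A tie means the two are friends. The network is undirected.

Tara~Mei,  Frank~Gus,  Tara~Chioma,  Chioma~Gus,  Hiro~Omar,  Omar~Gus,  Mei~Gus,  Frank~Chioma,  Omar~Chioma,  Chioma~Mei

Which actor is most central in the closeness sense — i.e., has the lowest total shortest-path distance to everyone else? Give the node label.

Chioma

Farness (sum of distances to all others) for each node — Chioma:7, Frank:11, Gus:8, Hiro:14, Mei:10, Omar:9, Tara:11.
The smallest farness is 7, for Chioma, so Chioma has the highest closeness.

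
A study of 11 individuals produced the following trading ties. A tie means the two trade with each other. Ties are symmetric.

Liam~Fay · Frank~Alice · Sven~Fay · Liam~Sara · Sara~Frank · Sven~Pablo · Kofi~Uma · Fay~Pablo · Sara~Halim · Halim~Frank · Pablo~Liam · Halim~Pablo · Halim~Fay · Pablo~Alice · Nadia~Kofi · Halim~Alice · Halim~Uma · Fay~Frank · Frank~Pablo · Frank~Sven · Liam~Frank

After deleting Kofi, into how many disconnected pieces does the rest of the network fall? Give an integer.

2

Without Kofi, the remaining ties split the others into: {Alice, Fay, Frank, Halim, Liam, Pablo, Sara, Sven, Uma}; {Nadia}.
That's 2 separate components.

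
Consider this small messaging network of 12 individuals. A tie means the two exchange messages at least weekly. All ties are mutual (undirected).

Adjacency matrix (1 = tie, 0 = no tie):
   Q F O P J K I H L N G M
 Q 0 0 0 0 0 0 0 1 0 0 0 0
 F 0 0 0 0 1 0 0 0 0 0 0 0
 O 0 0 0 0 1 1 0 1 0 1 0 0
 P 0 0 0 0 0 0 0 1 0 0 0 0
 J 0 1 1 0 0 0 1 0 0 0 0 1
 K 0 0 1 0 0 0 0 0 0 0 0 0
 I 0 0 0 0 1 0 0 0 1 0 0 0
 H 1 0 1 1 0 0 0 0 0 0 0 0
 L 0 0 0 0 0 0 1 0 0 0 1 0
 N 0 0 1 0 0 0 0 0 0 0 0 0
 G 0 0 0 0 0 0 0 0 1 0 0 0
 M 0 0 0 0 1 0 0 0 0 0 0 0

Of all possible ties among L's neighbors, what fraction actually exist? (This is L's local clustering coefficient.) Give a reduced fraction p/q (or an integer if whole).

L's neighbors: G and I (k = 2).
Possible neighbor pairs: C(2,2) = 1. Edges among them: none → e = 0.
Clustering(L) = 0/1.

0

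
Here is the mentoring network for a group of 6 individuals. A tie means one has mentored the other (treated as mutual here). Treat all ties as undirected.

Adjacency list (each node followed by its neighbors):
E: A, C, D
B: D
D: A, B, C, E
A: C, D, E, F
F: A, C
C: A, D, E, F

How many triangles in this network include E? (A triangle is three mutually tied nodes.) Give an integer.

E's neighbors: A, C, and D.
Neighbor pairs that are themselves tied: E–A–C; E–A–D; E–C–D. Each forms one triangle with E, for 3 in total.

3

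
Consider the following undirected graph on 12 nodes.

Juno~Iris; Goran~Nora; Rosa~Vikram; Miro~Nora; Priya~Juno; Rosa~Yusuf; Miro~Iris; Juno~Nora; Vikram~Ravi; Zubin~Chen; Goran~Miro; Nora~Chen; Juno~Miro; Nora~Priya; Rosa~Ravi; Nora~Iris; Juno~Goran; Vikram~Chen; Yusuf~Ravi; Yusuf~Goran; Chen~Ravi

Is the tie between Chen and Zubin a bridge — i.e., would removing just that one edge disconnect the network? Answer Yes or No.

Without the Chen–Zubin edge there is no alternate route between Chen and Zubin, so the network disconnects. It is a bridge.

Yes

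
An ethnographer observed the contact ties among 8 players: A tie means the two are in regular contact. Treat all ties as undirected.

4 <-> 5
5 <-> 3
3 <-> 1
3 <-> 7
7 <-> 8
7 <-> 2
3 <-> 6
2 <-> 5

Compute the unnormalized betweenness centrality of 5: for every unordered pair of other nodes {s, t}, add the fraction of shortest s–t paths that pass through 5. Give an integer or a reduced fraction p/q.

15/2

Pairs whose geodesics pass through 5 — 7–4: 2/2; 6–2: 1/2; 6–4: 1; 3–2: 1/2; 3–4: 1; 1–2: 1/2; 1–4: 1; 8–4: 2/2; 2–4: 1.
All other pairs contribute 0.
Summing the contributions gives betweenness(5) = 15/2.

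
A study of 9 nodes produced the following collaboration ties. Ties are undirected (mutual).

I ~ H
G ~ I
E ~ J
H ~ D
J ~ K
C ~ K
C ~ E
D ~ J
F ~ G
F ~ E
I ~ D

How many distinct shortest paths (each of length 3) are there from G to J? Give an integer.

The shortest distance is 3. The length-3 paths are: G–I–D–J; G–F–E–J.
That gives 2 distinct shortest paths.

2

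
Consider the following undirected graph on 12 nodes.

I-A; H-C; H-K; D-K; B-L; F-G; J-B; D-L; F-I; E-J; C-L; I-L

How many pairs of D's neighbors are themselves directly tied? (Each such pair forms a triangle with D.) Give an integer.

0

D's neighbors are K and L, but none of them are tied to each other, so no triangle contains D.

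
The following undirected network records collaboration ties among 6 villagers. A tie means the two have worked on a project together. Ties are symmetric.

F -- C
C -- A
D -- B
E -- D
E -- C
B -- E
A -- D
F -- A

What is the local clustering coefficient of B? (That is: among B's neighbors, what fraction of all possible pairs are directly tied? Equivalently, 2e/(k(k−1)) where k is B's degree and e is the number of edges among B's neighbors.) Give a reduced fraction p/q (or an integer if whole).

1

B's neighbors: D and E (k = 2).
Possible neighbor pairs: C(2,2) = 1. Edges among them: D–E → e = 1.
Clustering(B) = 1/1.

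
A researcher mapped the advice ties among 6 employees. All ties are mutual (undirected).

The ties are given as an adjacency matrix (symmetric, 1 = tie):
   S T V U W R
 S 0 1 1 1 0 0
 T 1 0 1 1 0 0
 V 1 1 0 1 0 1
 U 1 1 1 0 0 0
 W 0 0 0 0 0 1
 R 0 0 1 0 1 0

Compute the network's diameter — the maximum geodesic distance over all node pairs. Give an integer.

Eccentricity of each node (its greatest distance to any other): R:2, S:3, T:3, U:3, V:2, W:3.
The maximum eccentricity is 3, realized for instance by the pair S–W via S – V – R – W. So the diameter is 3.

3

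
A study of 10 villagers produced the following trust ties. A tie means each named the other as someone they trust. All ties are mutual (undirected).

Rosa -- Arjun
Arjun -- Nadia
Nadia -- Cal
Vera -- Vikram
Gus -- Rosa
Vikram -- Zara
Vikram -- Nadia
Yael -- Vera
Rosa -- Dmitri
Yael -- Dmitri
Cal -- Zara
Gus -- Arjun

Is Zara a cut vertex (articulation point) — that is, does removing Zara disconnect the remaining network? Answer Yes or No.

Even without Zara, every remaining node can still reach every other (the residual graph is connected), so Zara is not a cut vertex.

No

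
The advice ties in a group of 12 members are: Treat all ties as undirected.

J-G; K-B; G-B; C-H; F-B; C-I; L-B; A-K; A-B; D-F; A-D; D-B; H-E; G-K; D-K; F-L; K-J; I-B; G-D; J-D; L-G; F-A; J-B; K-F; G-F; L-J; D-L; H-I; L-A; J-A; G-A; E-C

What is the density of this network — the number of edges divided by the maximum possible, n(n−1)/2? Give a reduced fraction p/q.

There are 32 edges and 12 nodes, so the maximum possible is C(12,2) = 66.
Density = 32/66 = 16/33.

16/33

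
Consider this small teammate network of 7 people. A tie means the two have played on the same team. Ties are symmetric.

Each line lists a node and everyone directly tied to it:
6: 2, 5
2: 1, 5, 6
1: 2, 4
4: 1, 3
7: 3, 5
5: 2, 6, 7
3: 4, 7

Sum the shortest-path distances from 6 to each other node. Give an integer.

Distances from 6: 1:2, 2:1, 3:3, 4:3, 5:1, 7:2.
Sum = 2 + 1 + 3 + 3 + 1 + 2 = 12.

12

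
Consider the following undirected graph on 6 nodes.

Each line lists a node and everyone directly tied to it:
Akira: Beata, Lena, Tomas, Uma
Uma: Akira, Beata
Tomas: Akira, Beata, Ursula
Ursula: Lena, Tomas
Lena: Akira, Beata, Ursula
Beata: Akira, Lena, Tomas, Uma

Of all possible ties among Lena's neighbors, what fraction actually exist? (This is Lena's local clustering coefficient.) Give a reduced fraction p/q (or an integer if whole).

Lena's neighbors: Akira, Beata, and Ursula (k = 3).
Possible neighbor pairs: C(3,2) = 3. Edges among them: Akira–Beata → e = 1.
Clustering(Lena) = 1/3.

1/3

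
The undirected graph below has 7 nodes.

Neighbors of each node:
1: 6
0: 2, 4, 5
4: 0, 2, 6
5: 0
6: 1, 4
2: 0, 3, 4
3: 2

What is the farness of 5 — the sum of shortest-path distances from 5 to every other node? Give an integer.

Distances from 5: 0:1, 1:4, 2:2, 3:3, 4:2, 6:3.
Sum = 1 + 4 + 2 + 3 + 2 + 3 = 15.

15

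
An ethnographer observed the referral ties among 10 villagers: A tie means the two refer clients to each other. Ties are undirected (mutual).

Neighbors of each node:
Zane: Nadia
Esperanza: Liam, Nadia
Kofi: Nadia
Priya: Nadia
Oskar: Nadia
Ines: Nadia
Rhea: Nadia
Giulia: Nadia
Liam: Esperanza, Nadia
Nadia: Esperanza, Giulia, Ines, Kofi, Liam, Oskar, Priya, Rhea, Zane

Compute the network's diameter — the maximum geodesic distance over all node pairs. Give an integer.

2

Eccentricity of each node (its greatest distance to any other): Esperanza:2, Giulia:2, Ines:2, Kofi:2, Liam:2, Nadia:1, Oskar:2, Priya:2, Rhea:2, Zane:2.
The maximum eccentricity is 2, realized for instance by the pair Priya–Kofi via Priya – Nadia – Kofi. So the diameter is 2.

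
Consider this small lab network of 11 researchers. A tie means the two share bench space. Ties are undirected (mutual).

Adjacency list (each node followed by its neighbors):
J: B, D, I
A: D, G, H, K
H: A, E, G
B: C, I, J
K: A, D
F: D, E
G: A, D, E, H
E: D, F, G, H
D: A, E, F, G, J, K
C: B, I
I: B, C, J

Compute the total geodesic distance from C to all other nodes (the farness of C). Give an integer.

32

Distances from C: A:4, B:1, D:3, E:4, F:4, G:4, H:5, I:1, J:2, K:4.
Sum = 4 + 1 + 3 + 4 + 4 + 4 + 5 + 1 + 2 + 4 = 32.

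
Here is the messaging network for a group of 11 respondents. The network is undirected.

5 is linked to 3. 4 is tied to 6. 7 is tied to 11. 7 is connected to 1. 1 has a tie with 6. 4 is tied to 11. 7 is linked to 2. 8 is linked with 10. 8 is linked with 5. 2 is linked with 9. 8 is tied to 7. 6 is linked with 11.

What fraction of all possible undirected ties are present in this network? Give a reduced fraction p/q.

There are 12 edges and 11 nodes, so the maximum possible is C(11,2) = 55.
Density = 12/55.

12/55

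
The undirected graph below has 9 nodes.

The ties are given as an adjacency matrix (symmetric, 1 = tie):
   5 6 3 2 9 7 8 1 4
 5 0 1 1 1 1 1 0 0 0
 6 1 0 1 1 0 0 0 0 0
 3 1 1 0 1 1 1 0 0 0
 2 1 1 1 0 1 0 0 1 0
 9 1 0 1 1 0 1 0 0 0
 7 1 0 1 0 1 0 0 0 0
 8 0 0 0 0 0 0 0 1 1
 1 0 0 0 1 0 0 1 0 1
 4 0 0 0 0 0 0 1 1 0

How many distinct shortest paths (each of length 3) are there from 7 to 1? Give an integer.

3

The shortest distance is 3. The length-3 paths are: 7–5–2–1; 7–3–2–1; 7–9–2–1.
That gives 3 distinct shortest paths.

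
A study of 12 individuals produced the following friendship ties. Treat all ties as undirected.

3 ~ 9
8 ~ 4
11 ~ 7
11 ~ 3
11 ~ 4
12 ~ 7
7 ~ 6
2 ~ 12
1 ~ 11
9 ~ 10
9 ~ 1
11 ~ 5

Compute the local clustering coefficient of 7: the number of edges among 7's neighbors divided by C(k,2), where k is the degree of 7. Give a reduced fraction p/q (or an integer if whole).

7's neighbors: 6, 11, and 12 (k = 3).
Possible neighbor pairs: C(3,2) = 3. Edges among them: none → e = 0.
Clustering(7) = 0/3 = 0.

0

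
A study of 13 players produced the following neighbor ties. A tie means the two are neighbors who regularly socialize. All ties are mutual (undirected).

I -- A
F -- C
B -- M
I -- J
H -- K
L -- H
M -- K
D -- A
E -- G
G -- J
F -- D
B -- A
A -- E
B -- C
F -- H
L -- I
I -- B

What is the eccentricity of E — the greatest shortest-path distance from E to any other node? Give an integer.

4

Distances from E: A:1, B:2, C:3, D:2, F:3, G:1, H:4, I:2, J:2, K:4, L:3, M:3.
The largest is 4 (to H and K), so the eccentricity of E is 4.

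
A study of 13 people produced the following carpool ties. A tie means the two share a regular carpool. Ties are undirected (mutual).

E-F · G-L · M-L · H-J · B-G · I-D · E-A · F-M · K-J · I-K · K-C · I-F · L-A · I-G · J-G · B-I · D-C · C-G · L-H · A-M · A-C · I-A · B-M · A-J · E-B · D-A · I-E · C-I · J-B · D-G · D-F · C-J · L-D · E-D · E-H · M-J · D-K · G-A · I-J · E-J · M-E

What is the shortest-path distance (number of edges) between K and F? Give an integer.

2

One shortest route is K – I – F, which uses 2 edges, and K and F are not directly tied, so nothing shorter exists. So d(K,F) = 2.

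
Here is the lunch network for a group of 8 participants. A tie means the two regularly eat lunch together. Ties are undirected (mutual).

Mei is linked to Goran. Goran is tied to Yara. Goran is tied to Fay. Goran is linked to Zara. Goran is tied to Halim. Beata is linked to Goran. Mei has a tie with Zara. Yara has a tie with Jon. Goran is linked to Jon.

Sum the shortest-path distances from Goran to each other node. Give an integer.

Distances from Goran: Beata:1, Fay:1, Halim:1, Jon:1, Mei:1, Yara:1, Zara:1.
Sum = 1 + 1 + 1 + 1 + 1 + 1 + 1 = 7.

7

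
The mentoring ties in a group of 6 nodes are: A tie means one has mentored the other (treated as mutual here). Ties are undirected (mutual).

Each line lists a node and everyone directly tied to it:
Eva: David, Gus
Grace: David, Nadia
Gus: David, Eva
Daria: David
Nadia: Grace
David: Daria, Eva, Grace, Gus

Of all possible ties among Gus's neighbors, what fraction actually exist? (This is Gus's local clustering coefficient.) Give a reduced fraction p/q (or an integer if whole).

1

Gus's neighbors: David and Eva (k = 2).
Possible neighbor pairs: C(2,2) = 1. Edges among them: David–Eva → e = 1.
Clustering(Gus) = 1/1.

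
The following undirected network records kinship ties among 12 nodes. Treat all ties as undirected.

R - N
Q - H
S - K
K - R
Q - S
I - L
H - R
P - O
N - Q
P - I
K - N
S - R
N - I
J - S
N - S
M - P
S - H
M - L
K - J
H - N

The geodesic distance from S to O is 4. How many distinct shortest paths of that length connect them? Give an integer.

1

The shortest distance is 4, and the only length-4 path is S–N–I–P–O. So there is exactly 1 shortest path.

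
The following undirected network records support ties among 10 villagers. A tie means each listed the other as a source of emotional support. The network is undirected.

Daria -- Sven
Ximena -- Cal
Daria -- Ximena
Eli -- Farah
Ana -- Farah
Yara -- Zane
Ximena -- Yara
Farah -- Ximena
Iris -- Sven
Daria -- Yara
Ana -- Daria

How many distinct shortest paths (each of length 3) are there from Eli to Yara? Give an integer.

The shortest distance is 3, and the only length-3 path is Eli–Farah–Ximena–Yara. So there is exactly 1 shortest path.

1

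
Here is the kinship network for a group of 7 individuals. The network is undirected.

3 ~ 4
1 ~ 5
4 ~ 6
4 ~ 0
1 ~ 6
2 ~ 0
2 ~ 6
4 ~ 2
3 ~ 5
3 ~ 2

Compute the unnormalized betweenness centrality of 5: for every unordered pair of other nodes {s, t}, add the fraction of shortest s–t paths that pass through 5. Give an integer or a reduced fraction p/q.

Pairs whose geodesics pass through 5 — 1–3: 1.
All other pairs contribute 0.
Summing the contributions gives betweenness(5) = 1.

1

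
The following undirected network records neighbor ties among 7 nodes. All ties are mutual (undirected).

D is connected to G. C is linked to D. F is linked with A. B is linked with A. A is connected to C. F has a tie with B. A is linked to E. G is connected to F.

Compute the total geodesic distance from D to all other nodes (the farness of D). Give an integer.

Distances from D: A:2, B:3, C:1, E:3, F:2, G:1.
Sum = 2 + 3 + 1 + 3 + 2 + 1 = 12.

12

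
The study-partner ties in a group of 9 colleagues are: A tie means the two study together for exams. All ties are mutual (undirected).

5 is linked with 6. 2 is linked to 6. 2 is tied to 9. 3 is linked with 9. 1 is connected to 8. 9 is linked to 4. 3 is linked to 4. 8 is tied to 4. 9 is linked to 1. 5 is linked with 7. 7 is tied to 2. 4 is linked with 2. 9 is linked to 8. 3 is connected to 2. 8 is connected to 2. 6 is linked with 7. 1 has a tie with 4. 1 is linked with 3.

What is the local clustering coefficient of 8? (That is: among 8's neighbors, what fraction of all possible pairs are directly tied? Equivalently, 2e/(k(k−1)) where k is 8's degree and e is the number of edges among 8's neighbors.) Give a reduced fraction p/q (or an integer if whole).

8's neighbors: 1, 2, 4, and 9 (k = 4).
Possible neighbor pairs: C(4,2) = 6. Edges among them: 1–4, 1–9, 2–4, 2–9, 4–9 → e = 5.
Clustering(8) = 5/6.

5/6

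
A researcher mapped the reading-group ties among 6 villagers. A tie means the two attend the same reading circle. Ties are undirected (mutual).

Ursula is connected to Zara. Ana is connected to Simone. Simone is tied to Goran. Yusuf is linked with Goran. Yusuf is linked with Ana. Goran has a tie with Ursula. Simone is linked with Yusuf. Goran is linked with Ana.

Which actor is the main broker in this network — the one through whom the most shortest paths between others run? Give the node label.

Unnormalized betweenness of each node: Ana:0, Goran:6, Simone:0, Ursula:4, Yusuf:0, Zara:0.
Goran has the largest value, 6, making it the main broker — the node through which the most shortest paths run.

Goran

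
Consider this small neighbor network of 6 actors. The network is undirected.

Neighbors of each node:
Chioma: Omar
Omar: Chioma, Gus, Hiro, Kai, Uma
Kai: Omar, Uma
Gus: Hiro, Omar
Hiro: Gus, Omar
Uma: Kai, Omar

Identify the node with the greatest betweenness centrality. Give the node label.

Omar

Unnormalized betweenness of each node: Chioma:0, Gus:0, Hiro:0, Kai:0, Omar:8, Uma:0.
Omar has the largest value, 8, making it the main broker — the node through which the most shortest paths run.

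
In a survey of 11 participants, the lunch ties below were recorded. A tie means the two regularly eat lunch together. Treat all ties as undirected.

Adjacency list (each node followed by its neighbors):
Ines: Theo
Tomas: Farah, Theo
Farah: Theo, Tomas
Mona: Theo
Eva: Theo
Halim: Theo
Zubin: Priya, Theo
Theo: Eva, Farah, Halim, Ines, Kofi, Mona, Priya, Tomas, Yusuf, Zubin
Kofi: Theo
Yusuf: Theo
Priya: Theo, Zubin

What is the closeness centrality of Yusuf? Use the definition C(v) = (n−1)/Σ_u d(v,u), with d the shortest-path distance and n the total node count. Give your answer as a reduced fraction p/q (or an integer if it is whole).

Distances from Yusuf: Eva:2, Farah:2, Halim:2, Ines:2, Kofi:2, Mona:2, Priya:2, Theo:1, Tomas:2, Zubin:2. Sum = 19.
n = 11, so closeness = 10/19.

10/19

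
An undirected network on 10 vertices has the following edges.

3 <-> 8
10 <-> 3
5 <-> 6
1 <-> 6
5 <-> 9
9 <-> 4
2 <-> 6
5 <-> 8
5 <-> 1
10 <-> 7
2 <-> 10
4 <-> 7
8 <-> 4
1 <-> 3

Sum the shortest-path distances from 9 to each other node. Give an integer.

Distances from 9: 1:2, 2:3, 3:3, 4:1, 5:1, 6:2, 7:2, 8:2, 10:3.
Sum = 2 + 3 + 3 + 1 + 1 + 2 + 2 + 2 + 3 = 19.

19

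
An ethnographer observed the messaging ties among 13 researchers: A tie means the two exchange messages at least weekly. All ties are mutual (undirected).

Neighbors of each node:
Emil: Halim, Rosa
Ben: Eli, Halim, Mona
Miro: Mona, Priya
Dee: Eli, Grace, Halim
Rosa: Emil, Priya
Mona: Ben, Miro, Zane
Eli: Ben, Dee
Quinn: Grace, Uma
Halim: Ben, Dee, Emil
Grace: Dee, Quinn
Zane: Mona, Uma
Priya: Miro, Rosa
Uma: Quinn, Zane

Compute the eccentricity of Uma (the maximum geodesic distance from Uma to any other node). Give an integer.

5

Distances from Uma: Ben:3, Dee:3, Eli:4, Emil:5, Grace:2, Halim:4, Miro:3, Mona:2, Priya:4, Quinn:1, Rosa:5, Zane:1.
The largest is 5 (to Emil and Rosa), so the eccentricity of Uma is 5.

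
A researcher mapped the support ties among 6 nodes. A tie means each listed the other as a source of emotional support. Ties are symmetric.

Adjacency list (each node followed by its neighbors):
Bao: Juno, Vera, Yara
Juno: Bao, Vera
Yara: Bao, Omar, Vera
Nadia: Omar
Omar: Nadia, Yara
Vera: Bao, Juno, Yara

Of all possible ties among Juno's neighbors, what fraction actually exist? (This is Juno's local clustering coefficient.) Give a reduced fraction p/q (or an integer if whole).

Juno's neighbors: Bao and Vera (k = 2).
Possible neighbor pairs: C(2,2) = 1. Edges among them: Bao–Vera → e = 1.
Clustering(Juno) = 1/1.

1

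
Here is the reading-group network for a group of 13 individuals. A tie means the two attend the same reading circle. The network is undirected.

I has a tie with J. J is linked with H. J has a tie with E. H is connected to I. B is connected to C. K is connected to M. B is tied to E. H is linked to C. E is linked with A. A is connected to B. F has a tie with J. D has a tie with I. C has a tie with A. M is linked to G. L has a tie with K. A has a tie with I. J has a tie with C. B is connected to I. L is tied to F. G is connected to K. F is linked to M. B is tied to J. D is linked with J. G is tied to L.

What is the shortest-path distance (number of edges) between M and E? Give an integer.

One shortest route is M – F – J – E, which uses 3 edges, and at distance 2 from M we only reach {J, L}, which does not include E. So d(M,E) = 3.

3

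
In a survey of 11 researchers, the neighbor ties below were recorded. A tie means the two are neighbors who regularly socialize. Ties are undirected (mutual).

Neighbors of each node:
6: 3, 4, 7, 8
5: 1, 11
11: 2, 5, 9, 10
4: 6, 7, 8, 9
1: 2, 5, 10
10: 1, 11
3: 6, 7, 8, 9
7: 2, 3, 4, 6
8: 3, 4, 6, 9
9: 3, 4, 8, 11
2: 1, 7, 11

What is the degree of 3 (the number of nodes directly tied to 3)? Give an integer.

3 is directly tied to 6, 7, 8, and 9. That is 4 neighbors, so the degree of 3 is 4.

4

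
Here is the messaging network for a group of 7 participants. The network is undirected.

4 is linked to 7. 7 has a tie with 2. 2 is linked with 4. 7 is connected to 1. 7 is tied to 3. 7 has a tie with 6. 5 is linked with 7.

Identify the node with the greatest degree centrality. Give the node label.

Degrees — 1:1, 2:2, 3:1, 4:2, 5:1, 6:1, 7:6.
The maximum is 6, attained only by 7.

7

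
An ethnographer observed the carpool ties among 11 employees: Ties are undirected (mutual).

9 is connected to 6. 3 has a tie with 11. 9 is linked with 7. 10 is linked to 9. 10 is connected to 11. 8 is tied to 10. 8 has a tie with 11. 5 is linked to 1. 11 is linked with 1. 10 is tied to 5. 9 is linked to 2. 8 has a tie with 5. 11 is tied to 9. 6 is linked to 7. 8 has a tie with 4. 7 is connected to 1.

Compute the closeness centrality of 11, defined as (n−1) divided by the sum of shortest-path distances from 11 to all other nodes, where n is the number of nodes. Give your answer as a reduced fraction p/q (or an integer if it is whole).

2/3

Distances from 11: 1:1, 2:2, 3:1, 4:2, 5:2, 6:2, 7:2, 8:1, 9:1, 10:1. Sum = 15.
n = 11, so closeness = 10/15 = 2/3.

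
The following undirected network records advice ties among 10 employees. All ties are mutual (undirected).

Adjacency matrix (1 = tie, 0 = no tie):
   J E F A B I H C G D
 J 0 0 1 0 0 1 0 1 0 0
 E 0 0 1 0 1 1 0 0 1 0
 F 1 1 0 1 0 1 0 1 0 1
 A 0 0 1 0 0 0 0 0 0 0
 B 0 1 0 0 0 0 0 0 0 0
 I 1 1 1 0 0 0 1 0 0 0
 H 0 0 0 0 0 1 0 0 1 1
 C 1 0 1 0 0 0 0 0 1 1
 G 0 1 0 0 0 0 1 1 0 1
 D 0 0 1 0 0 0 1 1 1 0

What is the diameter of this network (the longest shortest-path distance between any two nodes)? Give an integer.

3

Eccentricity of each node (its greatest distance to any other): A:3, B:3, C:3, D:3, E:2, F:2, G:3, H:3, I:2, J:3.
The maximum eccentricity is 3, realized for instance by the pair J–B via J – F – E – B. So the diameter is 3.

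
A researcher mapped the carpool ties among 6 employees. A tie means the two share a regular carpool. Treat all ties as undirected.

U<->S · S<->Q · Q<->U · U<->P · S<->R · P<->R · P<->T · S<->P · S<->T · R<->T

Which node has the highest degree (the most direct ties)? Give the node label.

Degrees — P:4, Q:2, R:3, S:5, T:3, U:3.
The maximum is 5, attained only by S.

S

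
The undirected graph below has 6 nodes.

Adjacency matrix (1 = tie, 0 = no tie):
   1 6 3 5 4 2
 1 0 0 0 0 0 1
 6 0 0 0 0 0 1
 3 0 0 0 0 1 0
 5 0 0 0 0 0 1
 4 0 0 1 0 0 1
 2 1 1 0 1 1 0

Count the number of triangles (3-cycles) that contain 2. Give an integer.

2's neighbors are 1, 4, 5, and 6, but none of them are tied to each other, so no triangle contains 2.

0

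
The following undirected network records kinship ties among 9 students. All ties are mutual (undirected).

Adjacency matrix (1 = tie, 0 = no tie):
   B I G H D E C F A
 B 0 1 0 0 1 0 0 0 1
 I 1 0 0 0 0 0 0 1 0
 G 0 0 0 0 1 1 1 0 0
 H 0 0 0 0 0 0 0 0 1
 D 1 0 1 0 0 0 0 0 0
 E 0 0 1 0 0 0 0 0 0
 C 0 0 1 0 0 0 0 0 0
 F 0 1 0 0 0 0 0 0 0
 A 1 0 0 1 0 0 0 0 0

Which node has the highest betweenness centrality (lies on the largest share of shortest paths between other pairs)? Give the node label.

Unnormalized betweenness of each node: A:7, B:20, C:0, D:15, E:0, F:0, G:13, H:0, I:7.
B has the largest value, 20, making it the main broker — the node through which the most shortest paths run.

B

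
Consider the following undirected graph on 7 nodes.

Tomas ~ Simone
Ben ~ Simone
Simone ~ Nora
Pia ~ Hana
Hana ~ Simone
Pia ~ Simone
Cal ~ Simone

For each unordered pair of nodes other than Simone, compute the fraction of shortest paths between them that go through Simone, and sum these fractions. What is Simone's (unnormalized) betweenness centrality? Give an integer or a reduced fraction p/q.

14

Pairs whose geodesics pass through Simone — Cal–Nora: 1; Cal–Pia: 1; Cal–Ben: 1; Cal–Tomas: 1; Cal–Hana: 1; Nora–Pia: 1; Nora–Ben: 1; Nora–Tomas: 1; Nora–Hana: 1; Pia–Ben: 1; Pia–Tomas: 1; Ben–Tomas: 1; Ben–Hana: 1; Tomas–Hana: 1.
All other pairs contribute 0.
Summing the contributions gives betweenness(Simone) = 14.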